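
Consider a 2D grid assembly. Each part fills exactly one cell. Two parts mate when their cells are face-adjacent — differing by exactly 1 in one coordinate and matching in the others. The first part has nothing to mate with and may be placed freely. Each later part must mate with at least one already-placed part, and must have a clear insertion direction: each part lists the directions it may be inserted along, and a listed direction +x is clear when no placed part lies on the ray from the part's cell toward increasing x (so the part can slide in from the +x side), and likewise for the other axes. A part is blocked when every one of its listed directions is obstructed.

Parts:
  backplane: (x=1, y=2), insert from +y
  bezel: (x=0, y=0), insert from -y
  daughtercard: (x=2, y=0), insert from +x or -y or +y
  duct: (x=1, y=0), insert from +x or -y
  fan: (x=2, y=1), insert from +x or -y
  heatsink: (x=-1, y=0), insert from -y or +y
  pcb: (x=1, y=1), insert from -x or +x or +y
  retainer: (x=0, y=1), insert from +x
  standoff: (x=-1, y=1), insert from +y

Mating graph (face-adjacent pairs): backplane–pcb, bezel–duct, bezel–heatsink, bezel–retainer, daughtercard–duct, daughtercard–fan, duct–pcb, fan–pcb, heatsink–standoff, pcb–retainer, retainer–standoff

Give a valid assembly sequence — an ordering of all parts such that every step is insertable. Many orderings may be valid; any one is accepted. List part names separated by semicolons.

standoff; heatsink; retainer; pcb; fan; daughtercard; duct; backplane; bezel

1. standoff@(-1, 1) [+y clear] — {standoff}
2. heatsink@(-1, 0) [-y clear] — {heatsink, standoff}
3. retainer@(0, 1) [+x clear] — {heatsink, retainer, standoff}
4. pcb@(1, 1) [+x clear] — {heatsink, pcb, retainer, standoff}
5. fan@(2, 1) [+x clear] — {fan, heatsink, pcb, retainer, standoff}
6. daughtercard@(2, 0) [+x clear] — {daughtercard, fan, heatsink, pcb, retainer, standoff}
7. duct@(1, 0) [-y clear] — {daughtercard, duct, fan, heatsink, pcb, retainer, standoff}
8. backplane@(1, 2) [+y clear] — {backplane, daughtercard, duct, fan, heatsink, pcb, retainer, standoff}
9. bezel@(0, 0) [-y clear] — {backplane, bezel, daughtercard, duct, fan, heatsink, pcb, retainer, standoff}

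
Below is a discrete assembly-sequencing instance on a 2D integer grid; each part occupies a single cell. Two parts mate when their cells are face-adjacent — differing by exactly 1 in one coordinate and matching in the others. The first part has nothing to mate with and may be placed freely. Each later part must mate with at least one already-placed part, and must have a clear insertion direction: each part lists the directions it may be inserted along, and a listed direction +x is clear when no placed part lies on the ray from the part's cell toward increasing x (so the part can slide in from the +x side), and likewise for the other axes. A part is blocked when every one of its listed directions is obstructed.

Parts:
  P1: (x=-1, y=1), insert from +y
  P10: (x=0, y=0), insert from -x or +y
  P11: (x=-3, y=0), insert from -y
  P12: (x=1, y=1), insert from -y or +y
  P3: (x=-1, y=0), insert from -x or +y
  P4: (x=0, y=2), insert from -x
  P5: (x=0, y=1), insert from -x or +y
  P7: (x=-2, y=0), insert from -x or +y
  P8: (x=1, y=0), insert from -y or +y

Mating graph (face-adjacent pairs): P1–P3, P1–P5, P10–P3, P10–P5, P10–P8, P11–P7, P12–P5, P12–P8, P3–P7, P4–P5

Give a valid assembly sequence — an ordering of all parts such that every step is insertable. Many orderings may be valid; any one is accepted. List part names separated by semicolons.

1. P5@(0, 1) [-x clear] — {P5}
2. P1@(-1, 1) [+y clear] — {P1, P5}
3. P12@(1, 1) [-y clear] — {P1, P12, P5}
4. P4@(0, 2) [-x clear] — {P1, P12, P4, P5}
5. P8@(1, 0) [-y clear] — {P1, P12, P4, P5, P8}
6. P10@(0, 0) [-x clear] — {P1, P10, P12, P4, P5, P8}
7. P3@(-1, 0) [-x clear] — {P1, P10, P12, P3, P4, P5, P8}
8. P7@(-2, 0) [-x clear] — {P1, P10, P12, P3, P4, P5, P7, P8}
9. P11@(-3, 0) [-y clear] — {P1, P10, P11, P12, P3, P4, P5, P7, P8}

P5; P1; P12; P4; P8; P10; P3; P7; P11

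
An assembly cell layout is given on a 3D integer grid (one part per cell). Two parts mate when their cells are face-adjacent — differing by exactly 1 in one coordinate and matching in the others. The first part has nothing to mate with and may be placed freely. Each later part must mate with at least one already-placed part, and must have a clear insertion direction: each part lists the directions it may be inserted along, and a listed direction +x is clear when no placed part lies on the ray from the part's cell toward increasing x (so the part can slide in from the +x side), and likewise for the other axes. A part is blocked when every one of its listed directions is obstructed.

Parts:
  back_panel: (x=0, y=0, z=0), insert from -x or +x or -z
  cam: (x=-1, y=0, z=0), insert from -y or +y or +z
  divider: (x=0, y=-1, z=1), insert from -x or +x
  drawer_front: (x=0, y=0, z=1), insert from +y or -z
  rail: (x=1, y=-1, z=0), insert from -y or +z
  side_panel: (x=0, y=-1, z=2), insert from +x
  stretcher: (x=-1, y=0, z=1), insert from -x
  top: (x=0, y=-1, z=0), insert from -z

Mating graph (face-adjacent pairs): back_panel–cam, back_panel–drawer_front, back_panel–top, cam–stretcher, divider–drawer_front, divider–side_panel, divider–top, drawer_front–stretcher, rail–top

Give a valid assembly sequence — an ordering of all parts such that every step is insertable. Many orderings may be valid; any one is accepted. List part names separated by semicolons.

side_panel; divider; top; rail; back_panel; cam; stretcher; drawer_front

1. side_panel@(0, -1, 2) [+x clear] — {side_panel}
2. divider@(0, -1, 1) [-x clear] — {divider, side_panel}
3. top@(0, -1, 0) [-z clear] — {divider, side_panel, top}
4. rail@(1, -1, 0) [-y clear] — {divider, rail, side_panel, top}
5. back_panel@(0, 0, 0) [-x clear] — {back_panel, divider, rail, side_panel, top}
6. cam@(-1, 0, 0) [-y clear] — {back_panel, cam, divider, rail, side_panel, top}
7. stretcher@(-1, 0, 1) [-x clear] — {back_panel, cam, divider, rail, side_panel, stretcher, top}
8. drawer_front@(0, 0, 1) [+y clear] — {back_panel, cam, divider, drawer_front, rail, side_panel, stretcher, top}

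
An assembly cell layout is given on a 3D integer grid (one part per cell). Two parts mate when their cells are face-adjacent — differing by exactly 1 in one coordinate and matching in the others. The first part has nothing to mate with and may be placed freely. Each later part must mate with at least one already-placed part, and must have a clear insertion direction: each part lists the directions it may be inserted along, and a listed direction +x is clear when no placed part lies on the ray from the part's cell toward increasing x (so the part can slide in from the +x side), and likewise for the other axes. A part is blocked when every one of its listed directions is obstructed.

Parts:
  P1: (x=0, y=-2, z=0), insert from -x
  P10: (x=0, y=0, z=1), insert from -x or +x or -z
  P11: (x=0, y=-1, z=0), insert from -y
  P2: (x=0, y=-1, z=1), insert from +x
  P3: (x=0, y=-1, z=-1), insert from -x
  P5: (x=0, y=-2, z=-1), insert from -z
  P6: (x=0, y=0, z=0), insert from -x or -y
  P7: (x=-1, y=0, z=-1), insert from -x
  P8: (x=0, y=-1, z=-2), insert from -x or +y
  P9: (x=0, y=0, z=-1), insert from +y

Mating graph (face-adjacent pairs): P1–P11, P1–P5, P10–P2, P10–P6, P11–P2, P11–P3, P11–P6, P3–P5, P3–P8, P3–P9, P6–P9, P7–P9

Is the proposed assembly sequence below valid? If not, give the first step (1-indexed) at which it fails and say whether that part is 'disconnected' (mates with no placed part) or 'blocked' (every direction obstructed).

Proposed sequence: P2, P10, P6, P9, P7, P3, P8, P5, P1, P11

Invalid at step 10 (blocked)

1. P2@(0, -1, 1) [+x clear] — {P2}
2. P10@(0, 0, 1) [-x clear] — {P10, P2}
3. P6@(0, 0, 0) [-x clear] — {P10, P2, P6}
4. P9@(0, 0, -1) [+y clear] — {P10, P2, P6, P9}
5. P7@(-1, 0, -1) [-x clear] — {P10, P2, P6, P7, P9}
6. P3@(0, -1, -1) [-x clear] — {P10, P2, P3, P6, P7, P9}
7. P8@(0, -1, -2) [-x clear] — {P10, P2, P3, P6, P7, P8, P9}
8. P5@(0, -2, -1) [-z clear] — {P10, P2, P3, P5, P6, P7, P8, P9}
9. P1@(0, -2, 0) [-x clear] — {P1, P10, P2, P3, P5, P6, P7, P8, P9}
10. P11@(0, -1, 0) — -y all obstructed ⇒ blocked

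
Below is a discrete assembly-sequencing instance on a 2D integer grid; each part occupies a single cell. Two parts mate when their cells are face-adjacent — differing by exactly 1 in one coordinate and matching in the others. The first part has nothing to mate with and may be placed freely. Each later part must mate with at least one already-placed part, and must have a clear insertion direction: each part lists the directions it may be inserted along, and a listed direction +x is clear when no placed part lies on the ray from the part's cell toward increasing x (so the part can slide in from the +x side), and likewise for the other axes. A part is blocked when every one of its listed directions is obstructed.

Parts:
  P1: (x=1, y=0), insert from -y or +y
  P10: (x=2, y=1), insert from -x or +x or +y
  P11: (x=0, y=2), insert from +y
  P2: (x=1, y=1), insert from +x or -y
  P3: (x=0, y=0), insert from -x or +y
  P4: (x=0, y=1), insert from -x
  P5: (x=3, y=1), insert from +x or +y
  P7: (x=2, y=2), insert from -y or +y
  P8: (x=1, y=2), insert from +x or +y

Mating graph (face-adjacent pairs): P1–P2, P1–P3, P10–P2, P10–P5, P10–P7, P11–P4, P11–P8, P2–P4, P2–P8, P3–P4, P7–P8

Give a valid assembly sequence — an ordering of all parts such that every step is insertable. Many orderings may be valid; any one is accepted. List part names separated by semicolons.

1. P7@(2, 2) [-y clear] — {P7}
2. P8@(1, 2) [+y clear] — {P7, P8}
3. P2@(1, 1) [+x clear] — {P2, P7, P8}
4. P11@(0, 2) [+y clear] — {P11, P2, P7, P8}
5. P4@(0, 1) [-x clear] — {P11, P2, P4, P7, P8}
6. P3@(0, 0) [-x clear] — {P11, P2, P3, P4, P7, P8}
7. P10@(2, 1) [+x clear] — {P10, P11, P2, P3, P4, P7, P8}
8. P5@(3, 1) [+x clear] — {P10, P11, P2, P3, P4, P5, P7, P8}
9. P1@(1, 0) [-y clear] — {P1, P10, P11, P2, P3, P4, P5, P7, P8}

P7; P8; P2; P11; P4; P3; P10; P5; P1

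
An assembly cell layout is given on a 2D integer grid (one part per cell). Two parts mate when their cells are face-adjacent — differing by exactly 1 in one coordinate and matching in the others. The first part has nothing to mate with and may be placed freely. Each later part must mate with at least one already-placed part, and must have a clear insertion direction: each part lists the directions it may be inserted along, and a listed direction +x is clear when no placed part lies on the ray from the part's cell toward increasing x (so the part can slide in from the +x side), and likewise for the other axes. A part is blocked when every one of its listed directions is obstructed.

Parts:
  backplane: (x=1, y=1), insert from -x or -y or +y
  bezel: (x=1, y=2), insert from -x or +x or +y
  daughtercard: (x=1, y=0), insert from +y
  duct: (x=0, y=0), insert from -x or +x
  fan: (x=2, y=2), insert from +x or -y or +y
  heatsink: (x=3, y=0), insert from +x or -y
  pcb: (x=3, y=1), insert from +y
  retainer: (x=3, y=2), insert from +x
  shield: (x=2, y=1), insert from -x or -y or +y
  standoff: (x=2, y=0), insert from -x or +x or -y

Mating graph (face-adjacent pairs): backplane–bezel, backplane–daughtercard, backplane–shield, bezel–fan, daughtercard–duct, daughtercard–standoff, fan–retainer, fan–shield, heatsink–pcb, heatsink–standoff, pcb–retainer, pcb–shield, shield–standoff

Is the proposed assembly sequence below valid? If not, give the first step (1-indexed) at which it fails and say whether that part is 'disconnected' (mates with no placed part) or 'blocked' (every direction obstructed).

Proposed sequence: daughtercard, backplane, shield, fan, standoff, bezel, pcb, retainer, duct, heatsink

1. daughtercard@(1, 0) [+y clear] — {daughtercard}
2. backplane@(1, 1) [-x clear] — {backplane, daughtercard}
3. shield@(2, 1) [-y clear] — {backplane, daughtercard, shield}
4. fan@(2, 2) [+x clear] — {backplane, daughtercard, fan, shield}
5. standoff@(2, 0) [+x clear] — {backplane, daughtercard, fan, shield, standoff}
6. bezel@(1, 2) [-x clear] — {backplane, bezel, daughtercard, fan, shield, standoff}
7. pcb@(3, 1) [+y clear] — {backplane, bezel, daughtercard, fan, pcb, shield, standoff}
8. retainer@(3, 2) [+x clear] — {backplane, bezel, daughtercard, fan, pcb, retainer, shield, standoff}
9. duct@(0, 0) [-x clear] — {backplane, bezel, daughtercard, duct, fan, pcb, retainer, shield, standoff}
10. heatsink@(3, 0) [+x clear] — {backplane, bezel, daughtercard, duct, fan, heatsink, pcb, retainer, shield, standoff}

Valid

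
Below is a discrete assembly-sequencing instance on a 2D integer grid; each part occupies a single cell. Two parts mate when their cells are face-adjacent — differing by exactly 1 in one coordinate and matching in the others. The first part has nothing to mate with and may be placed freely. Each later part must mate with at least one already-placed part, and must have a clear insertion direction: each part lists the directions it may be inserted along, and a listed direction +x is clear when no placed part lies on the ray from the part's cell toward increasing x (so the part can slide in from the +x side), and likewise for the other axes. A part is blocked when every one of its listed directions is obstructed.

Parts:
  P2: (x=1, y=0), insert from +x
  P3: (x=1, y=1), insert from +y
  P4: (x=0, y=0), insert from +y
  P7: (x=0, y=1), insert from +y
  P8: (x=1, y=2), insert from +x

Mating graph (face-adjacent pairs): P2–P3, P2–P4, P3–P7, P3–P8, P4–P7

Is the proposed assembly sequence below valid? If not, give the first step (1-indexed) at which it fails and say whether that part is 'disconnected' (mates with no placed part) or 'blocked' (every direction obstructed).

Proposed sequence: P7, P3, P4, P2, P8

1. P7@(0, 1) [+y clear] — {P7}
2. P3@(1, 1) [+y clear] — {P3, P7}
3. P4@(0, 0) — +y all obstructed ⇒ blocked

Invalid at step 3 (blocked)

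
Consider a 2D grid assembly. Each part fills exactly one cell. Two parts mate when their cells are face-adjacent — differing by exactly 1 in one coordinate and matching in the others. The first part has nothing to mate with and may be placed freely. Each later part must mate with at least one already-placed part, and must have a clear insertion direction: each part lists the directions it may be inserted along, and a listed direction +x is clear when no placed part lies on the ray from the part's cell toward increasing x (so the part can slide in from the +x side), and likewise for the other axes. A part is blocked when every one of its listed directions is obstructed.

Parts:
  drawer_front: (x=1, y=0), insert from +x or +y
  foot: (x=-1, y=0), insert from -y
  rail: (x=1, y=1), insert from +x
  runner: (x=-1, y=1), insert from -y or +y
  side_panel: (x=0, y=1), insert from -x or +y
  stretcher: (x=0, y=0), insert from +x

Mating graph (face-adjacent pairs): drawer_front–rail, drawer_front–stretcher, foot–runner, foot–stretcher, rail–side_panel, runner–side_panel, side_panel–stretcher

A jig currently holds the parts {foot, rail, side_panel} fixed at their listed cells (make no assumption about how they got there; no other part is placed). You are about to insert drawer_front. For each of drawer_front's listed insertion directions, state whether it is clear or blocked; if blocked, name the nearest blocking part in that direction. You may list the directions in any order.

+x: ray from drawer_front(1, 0) has no placed part ⇒ clear
+y: nearest on ray is rail@(1, 1) ⇒ blocked

+x: clear; +y: blocked by rail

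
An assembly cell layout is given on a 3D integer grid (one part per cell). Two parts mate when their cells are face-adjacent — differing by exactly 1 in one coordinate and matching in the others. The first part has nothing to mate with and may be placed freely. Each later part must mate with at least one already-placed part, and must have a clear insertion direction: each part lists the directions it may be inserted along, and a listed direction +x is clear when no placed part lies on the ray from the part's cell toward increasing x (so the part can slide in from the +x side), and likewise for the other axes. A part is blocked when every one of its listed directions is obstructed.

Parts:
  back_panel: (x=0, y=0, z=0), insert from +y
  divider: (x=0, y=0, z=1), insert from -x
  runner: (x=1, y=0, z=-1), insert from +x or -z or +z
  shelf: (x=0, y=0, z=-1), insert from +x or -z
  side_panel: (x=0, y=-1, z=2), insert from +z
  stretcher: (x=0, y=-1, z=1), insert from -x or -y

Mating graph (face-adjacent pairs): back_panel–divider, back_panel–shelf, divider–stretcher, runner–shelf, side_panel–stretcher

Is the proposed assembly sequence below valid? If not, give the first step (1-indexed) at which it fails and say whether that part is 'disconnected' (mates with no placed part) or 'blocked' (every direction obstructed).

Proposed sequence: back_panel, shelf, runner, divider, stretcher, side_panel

Valid

1. back_panel@(0, 0, 0) [+y clear] — {back_panel}
2. shelf@(0, 0, -1) [+x clear] — {back_panel, shelf}
3. runner@(1, 0, -1) [+x clear] — {back_panel, runner, shelf}
4. divider@(0, 0, 1) [-x clear] — {back_panel, divider, runner, shelf}
5. stretcher@(0, -1, 1) [-x clear] — {back_panel, divider, runner, shelf, stretcher}
6. side_panel@(0, -1, 2) [+z clear] — {back_panel, divider, runner, shelf, side_panel, stretcher}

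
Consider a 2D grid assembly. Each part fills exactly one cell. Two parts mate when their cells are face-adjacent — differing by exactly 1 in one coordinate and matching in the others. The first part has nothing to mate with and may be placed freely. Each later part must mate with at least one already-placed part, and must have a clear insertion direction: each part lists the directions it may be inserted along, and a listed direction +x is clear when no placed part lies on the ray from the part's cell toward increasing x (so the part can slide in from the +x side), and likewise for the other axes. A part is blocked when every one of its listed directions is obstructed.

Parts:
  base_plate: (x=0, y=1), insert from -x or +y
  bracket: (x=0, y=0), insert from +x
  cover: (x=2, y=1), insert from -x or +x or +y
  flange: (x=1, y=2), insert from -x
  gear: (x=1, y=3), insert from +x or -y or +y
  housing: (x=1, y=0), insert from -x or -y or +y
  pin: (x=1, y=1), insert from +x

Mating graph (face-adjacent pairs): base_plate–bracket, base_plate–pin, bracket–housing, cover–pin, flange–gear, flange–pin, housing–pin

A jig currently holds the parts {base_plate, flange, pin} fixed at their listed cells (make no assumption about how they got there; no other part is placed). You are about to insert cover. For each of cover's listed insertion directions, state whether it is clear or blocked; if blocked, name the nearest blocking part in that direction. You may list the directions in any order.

+x: clear; +y: clear; -x: blocked by pin

-x: nearest on ray is pin@(1, 1) ⇒ blocked
+x: ray from cover(2, 1) has no placed part ⇒ clear
+y: ray from cover(2, 1) has no placed part ⇒ clear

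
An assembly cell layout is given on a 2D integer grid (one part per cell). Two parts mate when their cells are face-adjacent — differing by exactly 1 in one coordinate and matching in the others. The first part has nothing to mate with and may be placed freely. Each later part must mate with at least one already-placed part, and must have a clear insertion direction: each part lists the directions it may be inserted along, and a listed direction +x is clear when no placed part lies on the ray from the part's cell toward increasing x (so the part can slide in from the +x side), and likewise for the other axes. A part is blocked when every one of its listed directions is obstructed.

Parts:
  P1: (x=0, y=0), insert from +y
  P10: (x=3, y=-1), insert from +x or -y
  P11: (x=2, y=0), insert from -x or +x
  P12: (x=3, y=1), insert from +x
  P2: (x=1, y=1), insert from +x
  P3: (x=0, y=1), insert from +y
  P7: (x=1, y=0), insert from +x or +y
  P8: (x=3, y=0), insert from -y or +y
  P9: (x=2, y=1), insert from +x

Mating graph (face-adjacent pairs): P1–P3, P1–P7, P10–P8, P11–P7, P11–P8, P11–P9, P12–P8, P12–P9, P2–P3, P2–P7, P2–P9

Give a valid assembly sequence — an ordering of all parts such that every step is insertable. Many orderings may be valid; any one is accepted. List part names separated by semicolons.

P7; P1; P3; P2; P9; P11; P8; P10; P12

1. P7@(1, 0) [+x clear] — {P7}
2. P1@(0, 0) [+y clear] — {P1, P7}
3. P3@(0, 1) [+y clear] — {P1, P3, P7}
4. P2@(1, 1) [+x clear] — {P1, P2, P3, P7}
5. P9@(2, 1) [+x clear] — {P1, P2, P3, P7, P9}
6. P11@(2, 0) [+x clear] — {P1, P11, P2, P3, P7, P9}
7. P8@(3, 0) [-y clear] — {P1, P11, P2, P3, P7, P8, P9}
8. P10@(3, -1) [+x clear] — {P1, P10, P11, P2, P3, P7, P8, P9}
9. P12@(3, 1) [+x clear] — {P1, P10, P11, P12, P2, P3, P7, P8, P9}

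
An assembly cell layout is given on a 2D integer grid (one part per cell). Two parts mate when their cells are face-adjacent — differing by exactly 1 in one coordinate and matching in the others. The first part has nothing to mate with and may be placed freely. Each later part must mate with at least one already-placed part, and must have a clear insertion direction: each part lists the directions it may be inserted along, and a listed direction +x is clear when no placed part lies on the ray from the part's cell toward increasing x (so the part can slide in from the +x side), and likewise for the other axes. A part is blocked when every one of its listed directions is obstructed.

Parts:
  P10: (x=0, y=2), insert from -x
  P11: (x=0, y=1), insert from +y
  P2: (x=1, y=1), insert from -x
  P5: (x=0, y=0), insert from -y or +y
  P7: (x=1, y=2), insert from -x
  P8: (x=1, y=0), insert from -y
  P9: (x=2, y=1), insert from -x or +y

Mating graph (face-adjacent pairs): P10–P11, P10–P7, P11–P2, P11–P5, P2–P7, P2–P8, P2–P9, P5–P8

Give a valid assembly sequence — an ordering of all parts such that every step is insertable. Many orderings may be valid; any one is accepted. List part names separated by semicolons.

1. P5@(0, 0) [-y clear] — {P5}
2. P8@(1, 0) [-y clear] — {P5, P8}
3. P2@(1, 1) [-x clear] — {P2, P5, P8}
4. P9@(2, 1) [+y clear] — {P2, P5, P8, P9}
5. P11@(0, 1) [+y clear] — {P11, P2, P5, P8, P9}
6. P7@(1, 2) [-x clear] — {P11, P2, P5, P7, P8, P9}
7. P10@(0, 2) [-x clear] — {P10, P11, P2, P5, P7, P8, P9}

P5; P8; P2; P9; P11; P7; P10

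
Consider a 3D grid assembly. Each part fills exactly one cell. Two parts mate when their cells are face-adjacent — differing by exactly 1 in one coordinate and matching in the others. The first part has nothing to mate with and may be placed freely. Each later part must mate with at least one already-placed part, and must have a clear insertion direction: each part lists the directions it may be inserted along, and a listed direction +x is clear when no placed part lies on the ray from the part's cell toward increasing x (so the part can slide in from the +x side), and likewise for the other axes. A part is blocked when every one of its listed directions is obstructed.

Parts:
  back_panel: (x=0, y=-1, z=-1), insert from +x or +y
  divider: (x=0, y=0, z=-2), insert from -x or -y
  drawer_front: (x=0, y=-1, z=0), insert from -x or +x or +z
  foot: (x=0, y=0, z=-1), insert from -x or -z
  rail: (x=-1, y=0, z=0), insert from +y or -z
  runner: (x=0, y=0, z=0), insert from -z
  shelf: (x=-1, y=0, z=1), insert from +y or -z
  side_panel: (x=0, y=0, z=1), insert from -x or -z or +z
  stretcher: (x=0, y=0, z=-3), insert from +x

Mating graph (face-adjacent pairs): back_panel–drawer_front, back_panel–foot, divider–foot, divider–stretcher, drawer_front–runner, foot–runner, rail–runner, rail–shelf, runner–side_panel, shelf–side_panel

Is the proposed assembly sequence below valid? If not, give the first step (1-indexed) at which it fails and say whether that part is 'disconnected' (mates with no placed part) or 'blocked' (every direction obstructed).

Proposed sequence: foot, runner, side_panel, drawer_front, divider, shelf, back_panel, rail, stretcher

1. foot@(0, 0, -1) [-x clear] — {foot}
2. runner@(0, 0, 0) — -z all obstructed ⇒ blocked

Invalid at step 2 (blocked)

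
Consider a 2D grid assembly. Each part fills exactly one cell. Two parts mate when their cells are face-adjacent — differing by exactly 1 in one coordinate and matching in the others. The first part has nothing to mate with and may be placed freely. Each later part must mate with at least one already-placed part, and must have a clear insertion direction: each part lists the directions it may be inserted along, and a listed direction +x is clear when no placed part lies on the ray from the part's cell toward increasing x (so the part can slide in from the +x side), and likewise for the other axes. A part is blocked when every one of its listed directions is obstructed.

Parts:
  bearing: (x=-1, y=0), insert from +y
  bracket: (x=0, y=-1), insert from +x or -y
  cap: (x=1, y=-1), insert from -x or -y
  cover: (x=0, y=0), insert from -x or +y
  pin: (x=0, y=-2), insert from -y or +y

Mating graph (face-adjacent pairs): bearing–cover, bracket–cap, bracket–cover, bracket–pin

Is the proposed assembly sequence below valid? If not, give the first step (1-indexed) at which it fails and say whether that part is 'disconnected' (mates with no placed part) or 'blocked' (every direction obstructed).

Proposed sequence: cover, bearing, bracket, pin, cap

1. cover@(0, 0) [-x clear] — {cover}
2. bearing@(-1, 0) [+y clear] — {bearing, cover}
3. bracket@(0, -1) [+x clear] — {bearing, bracket, cover}
4. pin@(0, -2) [-y clear] — {bearing, bracket, cover, pin}
5. cap@(1, -1) [-y clear] — {bearing, bracket, cap, cover, pin}

Valid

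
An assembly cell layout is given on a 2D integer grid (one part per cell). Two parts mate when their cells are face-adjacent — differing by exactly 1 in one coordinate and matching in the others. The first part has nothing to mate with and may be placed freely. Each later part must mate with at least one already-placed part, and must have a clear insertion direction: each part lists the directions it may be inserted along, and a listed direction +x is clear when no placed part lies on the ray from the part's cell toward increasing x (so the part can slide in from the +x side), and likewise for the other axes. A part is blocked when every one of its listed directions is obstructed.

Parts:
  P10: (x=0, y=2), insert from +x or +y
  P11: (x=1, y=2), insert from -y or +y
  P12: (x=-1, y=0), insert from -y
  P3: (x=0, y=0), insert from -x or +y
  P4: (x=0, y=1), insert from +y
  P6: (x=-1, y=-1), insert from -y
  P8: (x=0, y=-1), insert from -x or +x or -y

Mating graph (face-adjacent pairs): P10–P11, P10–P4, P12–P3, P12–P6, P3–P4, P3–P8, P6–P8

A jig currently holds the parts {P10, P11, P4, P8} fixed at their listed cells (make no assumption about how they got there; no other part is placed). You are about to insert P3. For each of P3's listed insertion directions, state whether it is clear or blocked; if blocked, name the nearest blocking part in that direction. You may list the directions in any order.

-x: ray from P3(0, 0) has no placed part ⇒ clear
+y: nearest on ray is P4@(0, 1) ⇒ blocked

+y: blocked by P4; -x: clear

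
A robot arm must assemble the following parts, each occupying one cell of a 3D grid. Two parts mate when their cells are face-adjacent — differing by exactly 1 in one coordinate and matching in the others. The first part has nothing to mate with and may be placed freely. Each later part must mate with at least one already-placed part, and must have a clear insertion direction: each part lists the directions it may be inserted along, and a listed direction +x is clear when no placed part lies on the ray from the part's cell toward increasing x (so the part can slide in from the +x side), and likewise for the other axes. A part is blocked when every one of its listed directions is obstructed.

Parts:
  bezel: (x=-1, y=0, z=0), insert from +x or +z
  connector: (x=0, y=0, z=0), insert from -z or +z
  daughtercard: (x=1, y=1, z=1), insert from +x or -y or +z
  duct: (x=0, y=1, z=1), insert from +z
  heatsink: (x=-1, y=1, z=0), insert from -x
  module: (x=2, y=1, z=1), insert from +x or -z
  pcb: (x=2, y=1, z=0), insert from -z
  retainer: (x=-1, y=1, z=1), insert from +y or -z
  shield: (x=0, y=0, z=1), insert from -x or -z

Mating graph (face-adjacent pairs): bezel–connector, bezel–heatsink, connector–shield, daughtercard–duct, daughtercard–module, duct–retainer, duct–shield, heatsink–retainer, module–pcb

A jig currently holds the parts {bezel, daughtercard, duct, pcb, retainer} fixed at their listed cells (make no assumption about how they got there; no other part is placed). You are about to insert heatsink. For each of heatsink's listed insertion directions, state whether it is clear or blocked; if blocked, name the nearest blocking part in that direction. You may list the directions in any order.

-x: clear

-x: ray from heatsink(-1, 1, 0) has no placed part ⇒ clear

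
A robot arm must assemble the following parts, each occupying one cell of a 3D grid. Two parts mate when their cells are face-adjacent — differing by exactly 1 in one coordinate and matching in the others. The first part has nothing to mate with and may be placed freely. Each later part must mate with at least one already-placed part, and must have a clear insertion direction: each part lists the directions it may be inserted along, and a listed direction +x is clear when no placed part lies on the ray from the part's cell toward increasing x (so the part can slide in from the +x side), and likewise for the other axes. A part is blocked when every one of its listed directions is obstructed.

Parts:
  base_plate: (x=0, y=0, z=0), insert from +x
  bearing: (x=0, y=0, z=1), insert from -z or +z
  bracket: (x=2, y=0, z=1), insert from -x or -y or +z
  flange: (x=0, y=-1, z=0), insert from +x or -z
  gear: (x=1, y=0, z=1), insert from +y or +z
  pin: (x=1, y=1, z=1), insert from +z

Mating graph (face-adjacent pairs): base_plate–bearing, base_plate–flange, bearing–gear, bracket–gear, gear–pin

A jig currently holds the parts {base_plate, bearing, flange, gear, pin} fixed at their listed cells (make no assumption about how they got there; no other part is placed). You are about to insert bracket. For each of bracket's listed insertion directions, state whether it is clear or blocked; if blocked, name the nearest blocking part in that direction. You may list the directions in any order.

-x: nearest on ray is gear@(1, 0, 1) ⇒ blocked
-y: ray from bracket(2, 0, 1) has no placed part ⇒ clear
+z: ray from bracket(2, 0, 1) has no placed part ⇒ clear

+z: clear; -x: blocked by gear; -y: clear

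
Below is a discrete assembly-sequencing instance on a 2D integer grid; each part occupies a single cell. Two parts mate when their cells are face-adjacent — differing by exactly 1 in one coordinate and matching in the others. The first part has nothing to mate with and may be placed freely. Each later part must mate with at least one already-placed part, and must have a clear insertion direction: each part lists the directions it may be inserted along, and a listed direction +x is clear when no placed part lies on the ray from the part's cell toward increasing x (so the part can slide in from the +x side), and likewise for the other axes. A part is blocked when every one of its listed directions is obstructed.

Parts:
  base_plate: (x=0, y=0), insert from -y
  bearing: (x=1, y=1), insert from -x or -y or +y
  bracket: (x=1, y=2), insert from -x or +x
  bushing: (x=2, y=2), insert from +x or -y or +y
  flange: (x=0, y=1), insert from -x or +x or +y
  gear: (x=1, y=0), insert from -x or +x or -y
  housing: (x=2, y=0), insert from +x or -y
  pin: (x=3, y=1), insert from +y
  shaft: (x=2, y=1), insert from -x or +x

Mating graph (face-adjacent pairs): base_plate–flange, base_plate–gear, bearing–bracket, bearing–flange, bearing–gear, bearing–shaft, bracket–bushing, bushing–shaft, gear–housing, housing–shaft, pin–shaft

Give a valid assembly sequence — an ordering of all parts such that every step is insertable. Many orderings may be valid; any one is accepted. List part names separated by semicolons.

flange; bearing; shaft; bushing; pin; gear; housing; bracket; base_plate

1. flange@(0, 1) [-x clear] — {flange}
2. bearing@(1, 1) [-y clear] — {bearing, flange}
3. shaft@(2, 1) [+x clear] — {bearing, flange, shaft}
4. bushing@(2, 2) [+x clear] — {bearing, bushing, flange, shaft}
5. pin@(3, 1) [+y clear] — {bearing, bushing, flange, pin, shaft}
6. gear@(1, 0) [-x clear] — {bearing, bushing, flange, gear, pin, shaft}
7. housing@(2, 0) [+x clear] — {bearing, bushing, flange, gear, housing, pin, shaft}
8. bracket@(1, 2) [-x clear] — {bearing, bracket, bushing, flange, gear, housing, pin, shaft}
9. base_plate@(0, 0) [-y clear] — {base_plate, bearing, bracket, bushing, flange, gear, housing, pin, shaft}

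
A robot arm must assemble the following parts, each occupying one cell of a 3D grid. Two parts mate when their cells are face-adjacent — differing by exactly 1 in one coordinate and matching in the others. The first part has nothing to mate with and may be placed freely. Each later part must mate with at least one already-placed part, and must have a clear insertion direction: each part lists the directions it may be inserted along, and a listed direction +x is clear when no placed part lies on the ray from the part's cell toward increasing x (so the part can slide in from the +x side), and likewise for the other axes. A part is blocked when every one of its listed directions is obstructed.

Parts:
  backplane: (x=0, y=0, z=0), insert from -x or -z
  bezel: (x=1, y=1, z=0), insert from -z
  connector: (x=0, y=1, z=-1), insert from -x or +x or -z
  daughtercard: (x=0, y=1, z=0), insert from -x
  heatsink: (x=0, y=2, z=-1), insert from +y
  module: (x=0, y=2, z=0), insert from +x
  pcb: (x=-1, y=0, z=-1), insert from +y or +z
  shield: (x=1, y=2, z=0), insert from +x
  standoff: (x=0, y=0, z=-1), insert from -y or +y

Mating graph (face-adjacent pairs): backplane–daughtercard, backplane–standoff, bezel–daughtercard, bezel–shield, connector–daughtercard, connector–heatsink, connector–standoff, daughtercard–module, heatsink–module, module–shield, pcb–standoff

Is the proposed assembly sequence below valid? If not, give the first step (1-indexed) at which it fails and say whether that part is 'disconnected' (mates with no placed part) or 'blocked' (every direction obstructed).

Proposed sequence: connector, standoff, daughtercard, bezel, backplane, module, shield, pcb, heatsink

1. connector@(0, 1, -1) [-x clear] — {connector}
2. standoff@(0, 0, -1) [-y clear] — {connector, standoff}
3. daughtercard@(0, 1, 0) [-x clear] — {connector, daughtercard, standoff}
4. bezel@(1, 1, 0) [-z clear] — {bezel, connector, daughtercard, standoff}
5. backplane@(0, 0, 0) [-x clear] — {backplane, bezel, connector, daughtercard, standoff}
6. module@(0, 2, 0) [+x clear] — {backplane, bezel, connector, daughtercard, module, standoff}
7. shield@(1, 2, 0) [+x clear] — {backplane, bezel, connector, daughtercard, module, shield, standoff}
8. pcb@(-1, 0, -1) [+y clear] — {backplane, bezel, connector, daughtercard, module, pcb, shield, standoff}
9. heatsink@(0, 2, -1) [+y clear] — {backplane, bezel, connector, daughtercard, heatsink, module, pcb, shield, standoff}

Valid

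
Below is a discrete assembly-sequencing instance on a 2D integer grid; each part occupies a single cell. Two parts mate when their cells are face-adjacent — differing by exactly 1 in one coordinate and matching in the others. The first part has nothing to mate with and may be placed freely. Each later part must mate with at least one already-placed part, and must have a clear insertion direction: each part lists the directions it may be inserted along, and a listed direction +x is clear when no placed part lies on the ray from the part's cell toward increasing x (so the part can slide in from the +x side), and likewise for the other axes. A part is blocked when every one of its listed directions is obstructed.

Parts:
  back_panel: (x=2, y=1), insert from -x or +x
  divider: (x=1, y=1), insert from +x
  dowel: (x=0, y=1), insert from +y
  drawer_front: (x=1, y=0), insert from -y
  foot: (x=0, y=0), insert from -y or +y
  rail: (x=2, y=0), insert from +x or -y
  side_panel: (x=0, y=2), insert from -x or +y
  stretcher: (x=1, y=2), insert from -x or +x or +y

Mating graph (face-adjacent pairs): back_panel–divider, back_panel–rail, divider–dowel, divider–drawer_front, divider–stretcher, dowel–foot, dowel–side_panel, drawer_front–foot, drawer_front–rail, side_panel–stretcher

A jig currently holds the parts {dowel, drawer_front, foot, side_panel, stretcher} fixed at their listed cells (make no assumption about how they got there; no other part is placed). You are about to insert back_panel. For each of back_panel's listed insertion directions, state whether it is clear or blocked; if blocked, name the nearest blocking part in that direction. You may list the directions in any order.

+x: clear; -x: blocked by dowel

-x: nearest on ray is dowel@(0, 1) ⇒ blocked
+x: ray from back_panel(2, 1) has no placed part ⇒ clear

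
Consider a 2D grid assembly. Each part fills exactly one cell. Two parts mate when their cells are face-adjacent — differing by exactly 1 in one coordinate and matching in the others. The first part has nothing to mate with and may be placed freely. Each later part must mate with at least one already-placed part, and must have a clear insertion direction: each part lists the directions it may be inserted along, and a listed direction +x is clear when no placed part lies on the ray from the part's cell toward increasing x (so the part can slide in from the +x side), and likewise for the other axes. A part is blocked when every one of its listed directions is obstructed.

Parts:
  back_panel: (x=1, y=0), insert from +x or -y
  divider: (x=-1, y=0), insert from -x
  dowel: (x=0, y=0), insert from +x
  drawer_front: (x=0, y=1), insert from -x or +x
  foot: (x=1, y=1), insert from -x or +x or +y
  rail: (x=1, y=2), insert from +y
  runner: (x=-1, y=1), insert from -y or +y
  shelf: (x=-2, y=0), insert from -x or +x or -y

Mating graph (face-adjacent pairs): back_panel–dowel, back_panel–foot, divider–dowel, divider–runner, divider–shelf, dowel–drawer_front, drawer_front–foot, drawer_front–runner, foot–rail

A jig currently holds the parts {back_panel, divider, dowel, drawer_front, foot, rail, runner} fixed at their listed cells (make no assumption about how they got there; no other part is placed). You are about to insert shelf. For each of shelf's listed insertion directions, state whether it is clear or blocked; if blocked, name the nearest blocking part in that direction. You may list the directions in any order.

+x: blocked by divider; -x: clear; -y: clear

-x: ray from shelf(-2, 0) has no placed part ⇒ clear
+x: nearest on ray is divider@(-1, 0) ⇒ blocked
-y: ray from shelf(-2, 0) has no placed part ⇒ clear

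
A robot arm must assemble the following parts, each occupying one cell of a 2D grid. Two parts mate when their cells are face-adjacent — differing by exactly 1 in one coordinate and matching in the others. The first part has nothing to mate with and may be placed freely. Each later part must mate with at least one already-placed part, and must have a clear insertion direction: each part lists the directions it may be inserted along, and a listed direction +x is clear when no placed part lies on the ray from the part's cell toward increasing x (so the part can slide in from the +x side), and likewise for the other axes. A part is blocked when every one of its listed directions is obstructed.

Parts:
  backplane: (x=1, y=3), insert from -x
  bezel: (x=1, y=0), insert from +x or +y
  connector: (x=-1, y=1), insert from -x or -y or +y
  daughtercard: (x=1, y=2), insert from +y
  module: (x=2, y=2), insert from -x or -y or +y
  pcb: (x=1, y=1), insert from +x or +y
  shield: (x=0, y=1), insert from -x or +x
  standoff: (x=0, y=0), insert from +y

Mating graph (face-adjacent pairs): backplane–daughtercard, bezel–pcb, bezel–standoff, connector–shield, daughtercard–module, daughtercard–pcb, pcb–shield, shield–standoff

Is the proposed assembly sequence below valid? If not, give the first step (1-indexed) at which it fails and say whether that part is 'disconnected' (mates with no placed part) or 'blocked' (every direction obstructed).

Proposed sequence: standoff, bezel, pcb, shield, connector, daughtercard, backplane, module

Valid

1. standoff@(0, 0) [+y clear] — {standoff}
2. bezel@(1, 0) [+x clear] — {bezel, standoff}
3. pcb@(1, 1) [+x clear] — {bezel, pcb, standoff}
4. shield@(0, 1) [-x clear] — {bezel, pcb, shield, standoff}
5. connector@(-1, 1) [-x clear] — {bezel, connector, pcb, shield, standoff}
6. daughtercard@(1, 2) [+y clear] — {bezel, connector, daughtercard, pcb, shield, standoff}
7. backplane@(1, 3) [-x clear] — {backplane, bezel, connector, daughtercard, pcb, shield, standoff}
8. module@(2, 2) [-y clear] — {backplane, bezel, connector, daughtercard, module, pcb, shield, standoff}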